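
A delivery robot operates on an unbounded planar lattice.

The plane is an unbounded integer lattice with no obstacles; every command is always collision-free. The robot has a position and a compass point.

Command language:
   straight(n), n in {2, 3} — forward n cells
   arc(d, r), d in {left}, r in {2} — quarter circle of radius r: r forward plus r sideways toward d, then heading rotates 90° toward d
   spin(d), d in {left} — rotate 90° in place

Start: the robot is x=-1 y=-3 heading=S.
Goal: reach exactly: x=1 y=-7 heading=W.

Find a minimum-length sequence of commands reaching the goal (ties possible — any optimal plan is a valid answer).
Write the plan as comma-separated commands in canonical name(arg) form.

straight(2), arc(left, 2), spin(left), spin(left)

initial: x=-1 y=-3 heading=S
step 1 (straight(2)): x=-1 y=-5 heading=S
step 2 (arc(left, 2)): x=1 y=-7 heading=E
step 3 (spin(left)): x=1 y=-7 heading=N
step 4 (spin(left)): x=1 y=-7 heading=W
minimal: 4 command(s), checked below 4.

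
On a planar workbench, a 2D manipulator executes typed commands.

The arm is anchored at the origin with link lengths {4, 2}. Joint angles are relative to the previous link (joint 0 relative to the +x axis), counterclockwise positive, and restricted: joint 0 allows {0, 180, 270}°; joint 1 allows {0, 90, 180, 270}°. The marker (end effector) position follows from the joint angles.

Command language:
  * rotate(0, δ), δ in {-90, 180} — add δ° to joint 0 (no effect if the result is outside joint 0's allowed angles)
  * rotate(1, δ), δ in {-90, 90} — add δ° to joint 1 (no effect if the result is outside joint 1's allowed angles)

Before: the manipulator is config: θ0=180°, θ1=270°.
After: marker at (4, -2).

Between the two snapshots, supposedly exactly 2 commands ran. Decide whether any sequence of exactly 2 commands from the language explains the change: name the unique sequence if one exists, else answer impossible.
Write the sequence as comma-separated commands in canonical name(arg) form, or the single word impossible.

rotate(0, -90), rotate(0, 180)

key: running rotate(0, 180) before rotate(0, -90) would end elsewhere — order is forced
t0: config: θ0=180°, θ1=270°
[1] after rotate(0, -90): config: θ0=180°, θ1=270°
[2] after rotate(0, 180): config: θ0=0°, θ1=270°
all 16 alternatives checked — unique.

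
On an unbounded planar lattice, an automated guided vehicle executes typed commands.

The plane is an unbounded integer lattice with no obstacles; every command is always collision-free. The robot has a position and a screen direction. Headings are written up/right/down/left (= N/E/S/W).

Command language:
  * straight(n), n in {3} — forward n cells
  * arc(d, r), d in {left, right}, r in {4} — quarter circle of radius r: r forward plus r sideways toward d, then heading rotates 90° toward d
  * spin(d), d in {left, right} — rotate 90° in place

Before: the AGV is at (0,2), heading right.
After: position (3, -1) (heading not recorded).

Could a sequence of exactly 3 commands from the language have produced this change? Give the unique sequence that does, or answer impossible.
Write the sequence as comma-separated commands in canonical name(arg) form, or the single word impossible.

start: at (0,2), heading right
step 1 (straight(3)): at (3,2), heading right
step 2 (spin(right)): at (3,2), heading down
step 3 (straight(3)): at (3,-1), heading down
no rival 3-sequence matches.

straight(3), spin(right), straight(3)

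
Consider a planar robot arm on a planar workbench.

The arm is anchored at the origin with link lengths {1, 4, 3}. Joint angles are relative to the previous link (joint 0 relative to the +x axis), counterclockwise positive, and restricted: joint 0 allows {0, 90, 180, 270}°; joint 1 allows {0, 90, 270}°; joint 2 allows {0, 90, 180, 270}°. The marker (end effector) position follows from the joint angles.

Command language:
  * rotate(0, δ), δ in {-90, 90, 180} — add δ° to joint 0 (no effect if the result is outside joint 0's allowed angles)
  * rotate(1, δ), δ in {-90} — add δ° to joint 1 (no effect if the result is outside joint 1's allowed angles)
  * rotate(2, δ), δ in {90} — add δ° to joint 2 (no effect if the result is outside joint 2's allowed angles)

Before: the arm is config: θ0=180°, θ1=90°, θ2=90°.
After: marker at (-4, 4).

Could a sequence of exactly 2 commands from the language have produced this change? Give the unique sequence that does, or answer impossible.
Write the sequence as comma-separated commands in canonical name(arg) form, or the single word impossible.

rotate(1, -90), rotate(1, -90)

from: config: θ0=180°, θ1=90°, θ2=90°
step 1 (rotate(1, -90)): config: θ0=180°, θ1=0°, θ2=90°
step 2 (rotate(1, -90)): config: θ0=180°, θ1=270°, θ2=90°
no other 2-command option fits: unique.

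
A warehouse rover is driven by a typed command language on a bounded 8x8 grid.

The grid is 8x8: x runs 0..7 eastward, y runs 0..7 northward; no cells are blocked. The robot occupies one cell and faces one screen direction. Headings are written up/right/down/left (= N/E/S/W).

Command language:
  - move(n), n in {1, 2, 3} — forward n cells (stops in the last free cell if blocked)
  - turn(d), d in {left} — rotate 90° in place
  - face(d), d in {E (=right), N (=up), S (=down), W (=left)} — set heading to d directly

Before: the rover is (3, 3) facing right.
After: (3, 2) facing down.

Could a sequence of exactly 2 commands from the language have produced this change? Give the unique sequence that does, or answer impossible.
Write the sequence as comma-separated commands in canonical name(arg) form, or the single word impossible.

face(S), move(1)

key: position moved to (3,2) AND the heading swung to S — translation plus rotation needed
initial: (3, 3) facing right
step 1 (face(S)): (3, 3) facing down
step 2 (move(1)): (3, 2) facing down
uniquely the one of 64 2-step routes that fits.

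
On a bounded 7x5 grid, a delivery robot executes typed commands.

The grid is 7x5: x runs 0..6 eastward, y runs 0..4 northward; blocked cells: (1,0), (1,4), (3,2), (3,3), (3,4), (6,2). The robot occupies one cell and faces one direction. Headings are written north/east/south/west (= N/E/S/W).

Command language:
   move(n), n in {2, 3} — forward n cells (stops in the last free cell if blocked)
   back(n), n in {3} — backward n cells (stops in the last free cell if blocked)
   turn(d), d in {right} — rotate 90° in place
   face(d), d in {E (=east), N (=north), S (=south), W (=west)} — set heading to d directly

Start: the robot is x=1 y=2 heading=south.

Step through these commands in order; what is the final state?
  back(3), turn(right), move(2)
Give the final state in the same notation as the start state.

start: x=1 y=2 heading=south
t=1 back(3) ⇒ x=1 y=3 heading=south
t=2 turn(right) ⇒ x=1 y=3 heading=west
t=3 move(2) ⇒ x=0 y=3 heading=west

x=0 y=3 heading=west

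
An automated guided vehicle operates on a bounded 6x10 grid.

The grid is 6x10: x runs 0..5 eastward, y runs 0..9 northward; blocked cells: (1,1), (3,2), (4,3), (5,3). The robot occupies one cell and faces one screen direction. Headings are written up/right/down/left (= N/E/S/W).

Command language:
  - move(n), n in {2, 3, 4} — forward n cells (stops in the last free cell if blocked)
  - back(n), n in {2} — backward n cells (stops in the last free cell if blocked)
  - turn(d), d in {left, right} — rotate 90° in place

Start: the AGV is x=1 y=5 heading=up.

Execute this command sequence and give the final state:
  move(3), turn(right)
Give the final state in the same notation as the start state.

begin: x=1 y=5 heading=up
t=1 move(3) ⇒ x=1 y=8 heading=up
t=2 turn(right) ⇒ x=1 y=8 heading=right

x=1 y=8 heading=right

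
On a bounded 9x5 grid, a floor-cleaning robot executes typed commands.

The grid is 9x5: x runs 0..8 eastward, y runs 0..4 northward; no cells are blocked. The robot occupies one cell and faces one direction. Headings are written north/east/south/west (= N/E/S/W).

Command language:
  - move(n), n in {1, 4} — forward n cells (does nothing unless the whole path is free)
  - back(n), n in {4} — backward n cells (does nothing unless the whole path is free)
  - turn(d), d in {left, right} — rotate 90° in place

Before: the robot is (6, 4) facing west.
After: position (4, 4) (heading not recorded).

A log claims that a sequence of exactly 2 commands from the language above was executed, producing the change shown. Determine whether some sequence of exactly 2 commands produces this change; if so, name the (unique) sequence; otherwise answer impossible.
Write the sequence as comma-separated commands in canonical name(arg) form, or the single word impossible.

move(1), move(1)

from: (6, 4) facing west
step 1 (move(1)): (5, 4) facing west
step 2 (move(1)): (4, 4) facing west
no rival 2-sequence matches.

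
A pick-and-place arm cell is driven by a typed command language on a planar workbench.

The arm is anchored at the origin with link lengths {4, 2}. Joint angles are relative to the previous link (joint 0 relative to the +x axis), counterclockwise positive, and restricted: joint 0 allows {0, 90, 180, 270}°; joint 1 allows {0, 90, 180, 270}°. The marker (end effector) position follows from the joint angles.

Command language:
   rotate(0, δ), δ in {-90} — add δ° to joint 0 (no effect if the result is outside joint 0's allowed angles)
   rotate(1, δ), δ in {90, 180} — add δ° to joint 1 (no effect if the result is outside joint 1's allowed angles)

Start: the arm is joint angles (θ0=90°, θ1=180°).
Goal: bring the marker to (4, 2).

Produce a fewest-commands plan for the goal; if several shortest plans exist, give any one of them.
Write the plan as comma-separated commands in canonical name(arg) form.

rotate(0, -90), rotate(1, 90), rotate(1, 180)

begin: joint angles (θ0=90°, θ1=180°)
t=1 rotate(0, -90) ⇒ joint angles (θ0=0°, θ1=180°)
t=2 rotate(1, 90) ⇒ joint angles (θ0=0°, θ1=270°)
t=3 rotate(1, 180) ⇒ joint angles (θ0=0°, θ1=90°)
minimal: 3 command(s), checked below 3.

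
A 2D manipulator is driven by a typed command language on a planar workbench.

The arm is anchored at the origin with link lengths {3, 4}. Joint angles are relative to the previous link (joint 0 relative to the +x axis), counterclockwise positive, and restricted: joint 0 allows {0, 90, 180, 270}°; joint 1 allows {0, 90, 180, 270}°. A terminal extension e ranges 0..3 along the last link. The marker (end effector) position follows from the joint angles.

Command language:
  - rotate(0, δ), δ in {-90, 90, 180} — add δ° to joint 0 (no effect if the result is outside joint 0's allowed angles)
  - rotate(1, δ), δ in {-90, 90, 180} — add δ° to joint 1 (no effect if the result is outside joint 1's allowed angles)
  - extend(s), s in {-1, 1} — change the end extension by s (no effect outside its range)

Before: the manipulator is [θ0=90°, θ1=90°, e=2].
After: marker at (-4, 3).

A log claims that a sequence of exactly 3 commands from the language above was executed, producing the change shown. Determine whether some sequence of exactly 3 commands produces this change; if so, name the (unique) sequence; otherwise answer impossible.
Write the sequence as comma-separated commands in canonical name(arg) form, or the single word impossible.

start: [θ0=90°, θ1=90°, e=2]
[1] after extend(-1): [θ0=90°, θ1=90°, e=1]
[2] after extend(-1): [θ0=90°, θ1=90°, e=0]
[3] after extend(-1): [θ0=90°, θ1=90°, e=0]
uniquely the one of 512 3-step routes that fits.

extend(-1), extend(-1), extend(-1)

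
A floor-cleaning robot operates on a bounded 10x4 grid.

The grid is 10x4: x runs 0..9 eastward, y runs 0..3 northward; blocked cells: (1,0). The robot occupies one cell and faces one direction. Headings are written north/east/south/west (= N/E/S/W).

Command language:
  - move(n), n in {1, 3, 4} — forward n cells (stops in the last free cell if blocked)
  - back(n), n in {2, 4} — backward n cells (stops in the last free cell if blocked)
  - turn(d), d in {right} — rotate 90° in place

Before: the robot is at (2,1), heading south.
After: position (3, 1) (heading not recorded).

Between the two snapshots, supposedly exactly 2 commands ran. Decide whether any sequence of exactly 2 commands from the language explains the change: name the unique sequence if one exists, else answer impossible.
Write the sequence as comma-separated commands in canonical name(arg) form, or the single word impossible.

checked all 2-command options: none fits.

impossible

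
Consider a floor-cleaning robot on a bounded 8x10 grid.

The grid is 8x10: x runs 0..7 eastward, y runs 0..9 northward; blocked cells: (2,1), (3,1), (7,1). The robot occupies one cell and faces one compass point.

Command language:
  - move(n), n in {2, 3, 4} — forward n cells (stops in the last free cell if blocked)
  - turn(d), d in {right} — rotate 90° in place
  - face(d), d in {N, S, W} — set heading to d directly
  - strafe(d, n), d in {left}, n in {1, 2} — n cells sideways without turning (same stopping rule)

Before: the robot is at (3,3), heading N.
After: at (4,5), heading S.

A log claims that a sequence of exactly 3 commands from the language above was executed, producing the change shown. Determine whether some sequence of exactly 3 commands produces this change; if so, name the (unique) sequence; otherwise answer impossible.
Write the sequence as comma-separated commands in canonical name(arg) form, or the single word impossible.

key: running strafe(left, 1) before move(2) would end elsewhere — order is forced
begin: at (3,3), heading N
t=1 move(2) ⇒ at (3,5), heading N
t=2 face(S) ⇒ at (3,5), heading S
t=3 strafe(left, 1) ⇒ at (4,5), heading S
no rival 3-sequence matches.

move(2), face(S), strafe(left, 1)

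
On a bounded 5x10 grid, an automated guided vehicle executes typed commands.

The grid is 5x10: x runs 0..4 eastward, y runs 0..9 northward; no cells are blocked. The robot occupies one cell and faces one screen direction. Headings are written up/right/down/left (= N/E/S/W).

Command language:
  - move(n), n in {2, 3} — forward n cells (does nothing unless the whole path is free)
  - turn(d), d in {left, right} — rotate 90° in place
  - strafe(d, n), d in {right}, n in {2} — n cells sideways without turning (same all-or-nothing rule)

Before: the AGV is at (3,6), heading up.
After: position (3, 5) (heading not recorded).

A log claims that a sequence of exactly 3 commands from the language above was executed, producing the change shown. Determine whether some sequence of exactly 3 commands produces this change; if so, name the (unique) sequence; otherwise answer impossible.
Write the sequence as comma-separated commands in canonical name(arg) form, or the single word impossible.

all 125 sequences checked — none match.

impossible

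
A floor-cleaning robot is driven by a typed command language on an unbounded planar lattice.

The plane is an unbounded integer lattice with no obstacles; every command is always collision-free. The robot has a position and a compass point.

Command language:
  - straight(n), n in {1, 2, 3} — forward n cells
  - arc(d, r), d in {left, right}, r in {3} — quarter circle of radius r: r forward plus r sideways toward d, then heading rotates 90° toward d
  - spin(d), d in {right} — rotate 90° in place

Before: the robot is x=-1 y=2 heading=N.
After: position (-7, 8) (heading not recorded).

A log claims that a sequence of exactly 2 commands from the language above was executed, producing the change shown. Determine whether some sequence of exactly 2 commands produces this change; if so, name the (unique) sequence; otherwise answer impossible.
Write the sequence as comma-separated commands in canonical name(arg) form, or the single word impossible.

arc(left, 3), arc(right, 3)

key: running arc(right, 3) before arc(left, 3) would end elsewhere — order is forced
initial: x=-1 y=2 heading=N
t=1 arc(left, 3) ⇒ x=-4 y=5 heading=W
t=2 arc(right, 3) ⇒ x=-7 y=8 heading=N
uniquely the one of 36 2-step routes that fits.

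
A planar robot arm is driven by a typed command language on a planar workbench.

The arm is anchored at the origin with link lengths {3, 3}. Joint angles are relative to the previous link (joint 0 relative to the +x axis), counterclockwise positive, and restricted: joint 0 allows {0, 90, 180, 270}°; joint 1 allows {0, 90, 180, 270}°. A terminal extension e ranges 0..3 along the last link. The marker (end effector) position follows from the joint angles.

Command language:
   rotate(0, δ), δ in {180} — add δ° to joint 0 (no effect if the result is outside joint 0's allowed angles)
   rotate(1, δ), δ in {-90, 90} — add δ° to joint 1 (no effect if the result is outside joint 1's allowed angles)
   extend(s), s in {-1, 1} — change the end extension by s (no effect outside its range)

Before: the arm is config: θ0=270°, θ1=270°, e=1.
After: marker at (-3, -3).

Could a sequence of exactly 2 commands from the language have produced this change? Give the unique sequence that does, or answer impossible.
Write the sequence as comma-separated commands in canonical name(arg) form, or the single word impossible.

extend(-1), extend(-1)

begin: config: θ0=270°, θ1=270°, e=1
t=1 extend(-1) ⇒ config: θ0=270°, θ1=270°, e=0
t=2 extend(-1) ⇒ config: θ0=270°, θ1=270°, e=0
uniquely the one of 25 2-step routes that fits.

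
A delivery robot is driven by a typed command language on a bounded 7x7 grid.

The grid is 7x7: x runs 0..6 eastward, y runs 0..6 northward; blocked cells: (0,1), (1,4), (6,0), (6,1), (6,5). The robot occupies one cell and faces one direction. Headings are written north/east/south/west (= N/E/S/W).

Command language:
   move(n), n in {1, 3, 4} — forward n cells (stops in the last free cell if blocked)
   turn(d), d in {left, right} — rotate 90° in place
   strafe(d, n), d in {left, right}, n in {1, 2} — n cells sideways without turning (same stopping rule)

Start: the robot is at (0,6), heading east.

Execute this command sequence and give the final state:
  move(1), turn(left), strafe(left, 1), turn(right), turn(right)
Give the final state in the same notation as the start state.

at (0,6), heading south

t0: at (0,6), heading east
t=1 move(1) ⇒ at (1,6), heading east
t=2 turn(left) ⇒ at (1,6), heading north
t=3 strafe(left, 1) ⇒ at (0,6), heading north
t=4 turn(right) ⇒ at (0,6), heading east
t=5 turn(right) ⇒ at (0,6), heading south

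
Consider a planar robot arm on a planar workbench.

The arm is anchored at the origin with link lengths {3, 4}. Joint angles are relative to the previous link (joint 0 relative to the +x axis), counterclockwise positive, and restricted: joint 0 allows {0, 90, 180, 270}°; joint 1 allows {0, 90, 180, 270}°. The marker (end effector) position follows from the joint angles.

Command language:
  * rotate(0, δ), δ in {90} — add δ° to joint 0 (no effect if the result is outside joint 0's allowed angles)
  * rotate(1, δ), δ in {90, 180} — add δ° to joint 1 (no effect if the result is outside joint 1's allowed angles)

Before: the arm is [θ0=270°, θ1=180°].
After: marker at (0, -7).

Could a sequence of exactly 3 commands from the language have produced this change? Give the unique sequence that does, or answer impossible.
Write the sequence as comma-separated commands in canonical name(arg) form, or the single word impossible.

rotate(1, 180), rotate(1, 180), rotate(1, 180)

begin: [θ0=270°, θ1=180°]
t=1 rotate(1, 180) ⇒ [θ0=270°, θ1=0°]
t=2 rotate(1, 180) ⇒ [θ0=270°, θ1=180°]
t=3 rotate(1, 180) ⇒ [θ0=270°, θ1=0°]
uniquely the one of 27 3-step routes that fits.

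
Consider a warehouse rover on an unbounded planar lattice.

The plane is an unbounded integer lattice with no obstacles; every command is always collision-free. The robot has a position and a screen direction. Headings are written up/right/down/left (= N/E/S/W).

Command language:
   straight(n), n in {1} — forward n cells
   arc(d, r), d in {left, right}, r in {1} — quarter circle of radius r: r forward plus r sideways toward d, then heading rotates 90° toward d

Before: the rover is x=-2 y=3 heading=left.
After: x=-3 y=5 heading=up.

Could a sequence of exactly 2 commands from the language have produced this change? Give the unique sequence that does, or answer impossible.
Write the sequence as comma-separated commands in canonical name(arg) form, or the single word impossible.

key: order matters: swapping arc(right, 1) and straight(1) lands elsewhere
t0: x=-2 y=3 heading=left
step 1 (arc(right, 1)): x=-3 y=4 heading=up
step 2 (straight(1)): x=-3 y=5 heading=up
all 9 alternatives checked — unique.

arc(right, 1), straight(1)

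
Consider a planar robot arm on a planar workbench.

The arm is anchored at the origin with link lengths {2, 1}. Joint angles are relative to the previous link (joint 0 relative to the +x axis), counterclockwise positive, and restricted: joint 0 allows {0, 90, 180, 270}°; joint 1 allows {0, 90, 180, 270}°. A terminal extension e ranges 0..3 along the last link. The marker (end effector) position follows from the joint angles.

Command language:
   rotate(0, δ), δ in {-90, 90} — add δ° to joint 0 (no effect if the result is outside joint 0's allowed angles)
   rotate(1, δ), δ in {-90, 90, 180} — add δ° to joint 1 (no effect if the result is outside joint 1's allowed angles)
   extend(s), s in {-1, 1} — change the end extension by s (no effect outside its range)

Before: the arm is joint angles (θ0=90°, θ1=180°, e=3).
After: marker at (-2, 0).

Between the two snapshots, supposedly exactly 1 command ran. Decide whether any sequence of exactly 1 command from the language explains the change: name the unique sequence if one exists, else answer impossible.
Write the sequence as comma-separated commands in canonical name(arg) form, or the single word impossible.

initial: joint angles (θ0=90°, θ1=180°, e=3)
step 1 (rotate(0, -90)): joint angles (θ0=0°, θ1=180°, e=3)
all 7 alternatives checked — unique.

rotate(0, -90)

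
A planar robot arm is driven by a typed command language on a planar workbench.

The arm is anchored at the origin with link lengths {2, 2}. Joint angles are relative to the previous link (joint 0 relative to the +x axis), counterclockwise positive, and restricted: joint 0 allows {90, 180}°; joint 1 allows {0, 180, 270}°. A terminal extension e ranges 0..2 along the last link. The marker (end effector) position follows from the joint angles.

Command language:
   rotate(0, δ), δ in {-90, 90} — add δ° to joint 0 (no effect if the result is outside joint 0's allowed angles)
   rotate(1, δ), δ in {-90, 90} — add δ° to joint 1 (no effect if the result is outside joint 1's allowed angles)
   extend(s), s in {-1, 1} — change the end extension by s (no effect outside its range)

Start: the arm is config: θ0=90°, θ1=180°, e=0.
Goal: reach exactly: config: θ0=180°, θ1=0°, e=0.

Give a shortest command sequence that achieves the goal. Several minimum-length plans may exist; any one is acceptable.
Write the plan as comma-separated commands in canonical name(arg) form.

rotate(0, 90), rotate(1, 90), rotate(1, 90)

start: config: θ0=90°, θ1=180°, e=0
[1] after rotate(0, 90): config: θ0=180°, θ1=180°, e=0
[2] after rotate(1, 90): config: θ0=180°, θ1=270°, e=0
[3] after rotate(1, 90): config: θ0=180°, θ1=0°, e=0
shorter routes all fall short; 3 is best.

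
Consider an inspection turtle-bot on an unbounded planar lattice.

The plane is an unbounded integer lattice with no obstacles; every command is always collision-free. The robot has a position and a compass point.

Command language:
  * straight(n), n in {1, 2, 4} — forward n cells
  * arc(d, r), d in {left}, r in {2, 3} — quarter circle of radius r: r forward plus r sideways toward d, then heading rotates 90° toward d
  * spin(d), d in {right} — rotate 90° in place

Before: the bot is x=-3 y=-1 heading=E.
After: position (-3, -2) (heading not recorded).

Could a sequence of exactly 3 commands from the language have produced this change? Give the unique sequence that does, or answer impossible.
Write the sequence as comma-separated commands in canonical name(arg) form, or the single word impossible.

from: x=-3 y=-1 heading=E
1. spin(right) → x=-3 y=-1 heading=S
2. straight(1) → x=-3 y=-2 heading=S
3. spin(right) → x=-3 y=-2 heading=W
uniquely the one of 216 3-step routes that fits.

spin(right), straight(1), spin(right)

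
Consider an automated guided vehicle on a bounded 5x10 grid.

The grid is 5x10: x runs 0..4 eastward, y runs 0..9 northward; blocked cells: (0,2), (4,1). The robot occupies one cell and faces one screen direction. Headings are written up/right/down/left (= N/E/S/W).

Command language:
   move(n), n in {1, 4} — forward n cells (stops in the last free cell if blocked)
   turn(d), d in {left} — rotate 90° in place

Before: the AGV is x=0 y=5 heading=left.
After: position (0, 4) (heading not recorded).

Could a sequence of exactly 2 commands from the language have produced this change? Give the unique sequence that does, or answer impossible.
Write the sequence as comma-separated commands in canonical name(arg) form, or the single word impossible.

key: order matters: swapping turn(left) and move(1) lands elsewhere
start: x=0 y=5 heading=left
[1] after turn(left): x=0 y=5 heading=down
[2] after move(1): x=0 y=4 heading=down
uniquely the one of 9 2-step routes that fits.

turn(left), move(1)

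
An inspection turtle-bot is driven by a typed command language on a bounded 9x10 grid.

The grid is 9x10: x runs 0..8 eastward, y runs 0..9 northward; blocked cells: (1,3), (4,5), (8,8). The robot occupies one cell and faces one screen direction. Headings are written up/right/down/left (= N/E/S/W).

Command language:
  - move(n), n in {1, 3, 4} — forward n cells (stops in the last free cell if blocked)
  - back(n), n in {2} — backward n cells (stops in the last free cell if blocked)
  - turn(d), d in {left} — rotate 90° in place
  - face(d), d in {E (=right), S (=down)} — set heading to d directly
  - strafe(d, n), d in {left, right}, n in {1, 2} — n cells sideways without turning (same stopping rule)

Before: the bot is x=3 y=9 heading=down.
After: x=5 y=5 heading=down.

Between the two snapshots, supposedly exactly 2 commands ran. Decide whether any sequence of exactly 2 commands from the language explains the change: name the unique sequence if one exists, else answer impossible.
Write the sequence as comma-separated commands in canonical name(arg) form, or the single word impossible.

strafe(left, 2), move(4)

key: heading stays S — no command in the sequence turns
begin: x=3 y=9 heading=down
[1] after strafe(left, 2): x=5 y=9 heading=down
[2] after move(4): x=5 y=5 heading=down
no other 2-command option fits: unique.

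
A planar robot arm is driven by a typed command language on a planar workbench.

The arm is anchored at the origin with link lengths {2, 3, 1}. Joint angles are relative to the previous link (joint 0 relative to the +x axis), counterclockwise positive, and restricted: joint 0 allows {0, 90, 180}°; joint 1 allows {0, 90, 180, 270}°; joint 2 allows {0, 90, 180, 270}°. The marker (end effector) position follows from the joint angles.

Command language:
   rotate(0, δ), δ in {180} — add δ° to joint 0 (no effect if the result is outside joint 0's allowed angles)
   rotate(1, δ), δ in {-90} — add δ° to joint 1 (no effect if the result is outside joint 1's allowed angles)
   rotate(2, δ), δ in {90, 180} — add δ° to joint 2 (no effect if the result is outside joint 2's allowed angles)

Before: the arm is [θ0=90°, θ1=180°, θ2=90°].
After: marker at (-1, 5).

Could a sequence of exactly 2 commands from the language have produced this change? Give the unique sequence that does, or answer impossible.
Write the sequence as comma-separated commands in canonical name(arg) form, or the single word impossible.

rotate(1, -90), rotate(1, -90)

t0: [θ0=90°, θ1=180°, θ2=90°]
t=1 rotate(1, -90) ⇒ [θ0=90°, θ1=90°, θ2=90°]
t=2 rotate(1, -90) ⇒ [θ0=90°, θ1=0°, θ2=90°]
no rival 2-sequence matches.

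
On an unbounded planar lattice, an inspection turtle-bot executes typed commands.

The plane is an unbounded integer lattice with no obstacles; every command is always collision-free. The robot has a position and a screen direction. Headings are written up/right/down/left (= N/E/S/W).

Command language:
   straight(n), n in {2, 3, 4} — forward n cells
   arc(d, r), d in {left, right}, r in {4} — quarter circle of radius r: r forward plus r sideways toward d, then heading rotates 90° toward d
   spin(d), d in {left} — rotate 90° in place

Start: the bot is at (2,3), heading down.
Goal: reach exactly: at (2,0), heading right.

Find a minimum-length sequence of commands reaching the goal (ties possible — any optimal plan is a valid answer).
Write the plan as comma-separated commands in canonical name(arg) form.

from: at (2,3), heading down
1. straight(3) → at (2,0), heading down
2. spin(left) → at (2,0), heading right
nothing shorter than 2 reaches the goal.

straight(3), spin(left)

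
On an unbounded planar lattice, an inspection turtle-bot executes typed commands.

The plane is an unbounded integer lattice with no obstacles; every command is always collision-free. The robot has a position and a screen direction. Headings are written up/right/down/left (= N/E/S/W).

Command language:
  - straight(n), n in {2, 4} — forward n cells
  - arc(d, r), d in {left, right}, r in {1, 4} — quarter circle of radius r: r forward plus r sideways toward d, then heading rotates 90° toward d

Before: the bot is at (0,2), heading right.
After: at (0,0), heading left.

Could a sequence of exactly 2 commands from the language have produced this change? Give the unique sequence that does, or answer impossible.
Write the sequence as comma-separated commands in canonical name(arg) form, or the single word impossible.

key: cell and facing (now W) both changed — the 2 commands mix motion and turning
start: at (0,2), heading right
1. arc(right, 1) → at (1,1), heading down
2. arc(right, 1) → at (0,0), heading left
no rival 2-sequence matches.

arc(right, 1), arc(right, 1)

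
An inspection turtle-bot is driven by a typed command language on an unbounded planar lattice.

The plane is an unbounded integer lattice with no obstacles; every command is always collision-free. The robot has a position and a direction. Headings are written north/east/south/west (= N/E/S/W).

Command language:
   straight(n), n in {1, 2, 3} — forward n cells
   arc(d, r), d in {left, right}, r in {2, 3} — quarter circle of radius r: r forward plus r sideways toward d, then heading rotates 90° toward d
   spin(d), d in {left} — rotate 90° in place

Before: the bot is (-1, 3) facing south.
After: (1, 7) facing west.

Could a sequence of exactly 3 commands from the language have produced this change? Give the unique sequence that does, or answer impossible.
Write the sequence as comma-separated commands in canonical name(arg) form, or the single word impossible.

key: running arc(left, 3) before arc(left, 2) would end elsewhere — order is forced
begin: (-1, 3) facing south
[1] after arc(left, 2): (1, 1) facing east
[2] after arc(left, 3): (4, 4) facing north
[3] after arc(left, 3): (1, 7) facing west
uniquely the one of 512 3-step routes that fits.

arc(left, 2), arc(left, 3), arc(left, 3)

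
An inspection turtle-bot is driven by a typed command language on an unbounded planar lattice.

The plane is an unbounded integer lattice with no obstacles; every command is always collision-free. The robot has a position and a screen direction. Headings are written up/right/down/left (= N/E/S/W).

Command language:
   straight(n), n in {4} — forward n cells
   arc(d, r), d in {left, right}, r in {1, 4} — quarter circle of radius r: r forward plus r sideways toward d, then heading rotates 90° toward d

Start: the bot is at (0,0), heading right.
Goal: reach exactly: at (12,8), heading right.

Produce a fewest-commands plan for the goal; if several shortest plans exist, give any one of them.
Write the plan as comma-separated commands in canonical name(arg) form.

from: at (0,0), heading right
step 1 (straight(4)): at (4,0), heading right
step 2 (arc(left, 4)): at (8,4), heading up
step 3 (arc(right, 4)): at (12,8), heading right
nothing shorter than 3 reaches the goal.

straight(4), arc(left, 4), arc(right, 4)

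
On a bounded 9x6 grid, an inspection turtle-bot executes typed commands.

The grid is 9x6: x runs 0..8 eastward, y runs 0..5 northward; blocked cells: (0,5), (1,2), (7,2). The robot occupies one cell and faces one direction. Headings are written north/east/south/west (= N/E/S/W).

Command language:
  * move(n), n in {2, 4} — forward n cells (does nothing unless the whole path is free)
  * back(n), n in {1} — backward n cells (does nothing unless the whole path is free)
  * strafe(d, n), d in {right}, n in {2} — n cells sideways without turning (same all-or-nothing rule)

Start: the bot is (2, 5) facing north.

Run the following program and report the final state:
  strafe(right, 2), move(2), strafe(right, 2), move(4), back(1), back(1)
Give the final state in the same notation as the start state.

(6, 3) facing north

t0: (2, 5) facing north
t=1 strafe(right, 2) ⇒ (4, 5) facing north
t=2 move(2) ⇒ (4, 5) facing north
t=3 strafe(right, 2) ⇒ (6, 5) facing north
t=4 move(4) ⇒ (6, 5) facing north
t=5 back(1) ⇒ (6, 4) facing north
t=6 back(1) ⇒ (6, 3) facing north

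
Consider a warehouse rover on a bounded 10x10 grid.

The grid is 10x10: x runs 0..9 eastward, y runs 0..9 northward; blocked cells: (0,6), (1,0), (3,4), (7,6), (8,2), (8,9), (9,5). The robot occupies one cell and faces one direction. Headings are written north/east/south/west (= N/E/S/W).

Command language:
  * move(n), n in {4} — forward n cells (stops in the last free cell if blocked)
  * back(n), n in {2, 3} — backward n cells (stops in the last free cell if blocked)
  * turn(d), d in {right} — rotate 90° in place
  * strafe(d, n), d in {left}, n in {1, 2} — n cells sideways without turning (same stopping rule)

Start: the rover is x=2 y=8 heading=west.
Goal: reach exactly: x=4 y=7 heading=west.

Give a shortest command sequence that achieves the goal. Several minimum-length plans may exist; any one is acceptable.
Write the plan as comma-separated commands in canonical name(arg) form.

from: x=2 y=8 heading=west
[1] after strafe(left, 1): x=2 y=7 heading=west
[2] after back(2): x=4 y=7 heading=west
minimal: 2 command(s), checked below 2.

strafe(left, 1), back(2)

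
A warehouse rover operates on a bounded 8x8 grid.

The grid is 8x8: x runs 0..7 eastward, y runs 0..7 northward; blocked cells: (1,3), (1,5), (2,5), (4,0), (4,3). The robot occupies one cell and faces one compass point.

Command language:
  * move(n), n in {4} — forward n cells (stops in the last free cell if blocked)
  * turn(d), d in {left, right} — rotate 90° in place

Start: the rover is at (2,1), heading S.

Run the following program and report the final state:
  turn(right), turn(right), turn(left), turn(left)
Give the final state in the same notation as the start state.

at (2,1), heading S

from: at (2,1), heading S
step 1 (turn(right)): at (2,1), heading W
step 2 (turn(right)): at (2,1), heading N
step 3 (turn(left)): at (2,1), heading W
step 4 (turn(left)): at (2,1), heading S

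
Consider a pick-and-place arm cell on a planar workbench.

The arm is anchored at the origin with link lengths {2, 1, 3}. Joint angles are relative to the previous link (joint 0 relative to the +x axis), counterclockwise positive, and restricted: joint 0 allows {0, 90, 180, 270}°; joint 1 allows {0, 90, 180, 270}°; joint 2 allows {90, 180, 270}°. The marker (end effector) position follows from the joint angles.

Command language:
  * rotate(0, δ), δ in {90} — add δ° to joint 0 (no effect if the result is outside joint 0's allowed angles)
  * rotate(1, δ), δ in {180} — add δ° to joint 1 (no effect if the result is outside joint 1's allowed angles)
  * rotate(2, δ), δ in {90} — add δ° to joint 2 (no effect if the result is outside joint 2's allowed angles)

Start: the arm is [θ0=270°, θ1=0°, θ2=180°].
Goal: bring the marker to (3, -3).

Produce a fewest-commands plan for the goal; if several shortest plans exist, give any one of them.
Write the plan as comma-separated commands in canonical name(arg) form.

rotate(0, 90), rotate(2, 90)

t0: [θ0=270°, θ1=0°, θ2=180°]
step 1 (rotate(0, 90)): [θ0=0°, θ1=0°, θ2=180°]
step 2 (rotate(2, 90)): [θ0=0°, θ1=0°, θ2=270°]
nothing shorter than 2 reaches the goal.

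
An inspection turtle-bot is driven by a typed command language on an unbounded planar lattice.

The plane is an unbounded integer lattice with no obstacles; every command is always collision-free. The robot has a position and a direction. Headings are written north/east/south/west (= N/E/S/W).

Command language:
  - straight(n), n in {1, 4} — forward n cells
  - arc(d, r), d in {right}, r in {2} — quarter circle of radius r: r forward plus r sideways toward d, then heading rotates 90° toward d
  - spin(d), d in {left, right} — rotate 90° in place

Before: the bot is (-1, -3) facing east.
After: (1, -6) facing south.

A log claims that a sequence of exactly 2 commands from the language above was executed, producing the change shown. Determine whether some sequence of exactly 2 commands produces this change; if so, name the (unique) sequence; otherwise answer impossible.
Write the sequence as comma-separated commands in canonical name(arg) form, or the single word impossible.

arc(right, 2), straight(1)

key: position moved to (1,-6) AND the heading swung to S — translation plus rotation needed
begin: (-1, -3) facing east
step 1 (arc(right, 2)): (1, -5) facing south
step 2 (straight(1)): (1, -6) facing south
no rival 2-sequence matches.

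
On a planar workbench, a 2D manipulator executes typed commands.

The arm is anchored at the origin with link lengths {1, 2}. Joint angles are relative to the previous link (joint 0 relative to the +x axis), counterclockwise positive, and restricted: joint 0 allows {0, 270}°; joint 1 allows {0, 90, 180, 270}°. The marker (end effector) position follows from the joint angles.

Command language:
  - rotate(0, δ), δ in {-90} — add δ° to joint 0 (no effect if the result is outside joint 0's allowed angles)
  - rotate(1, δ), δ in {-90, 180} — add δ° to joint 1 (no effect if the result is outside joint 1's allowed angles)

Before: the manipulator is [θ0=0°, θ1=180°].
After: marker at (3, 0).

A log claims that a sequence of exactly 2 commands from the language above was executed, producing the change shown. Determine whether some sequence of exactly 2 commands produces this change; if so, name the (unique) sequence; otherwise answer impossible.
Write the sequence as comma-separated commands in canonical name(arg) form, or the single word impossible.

rotate(1, -90), rotate(1, -90)

start: [θ0=0°, θ1=180°]
1. rotate(1, -90) → [θ0=0°, θ1=90°]
2. rotate(1, -90) → [θ0=0°, θ1=0°]
no rival 2-sequence matches.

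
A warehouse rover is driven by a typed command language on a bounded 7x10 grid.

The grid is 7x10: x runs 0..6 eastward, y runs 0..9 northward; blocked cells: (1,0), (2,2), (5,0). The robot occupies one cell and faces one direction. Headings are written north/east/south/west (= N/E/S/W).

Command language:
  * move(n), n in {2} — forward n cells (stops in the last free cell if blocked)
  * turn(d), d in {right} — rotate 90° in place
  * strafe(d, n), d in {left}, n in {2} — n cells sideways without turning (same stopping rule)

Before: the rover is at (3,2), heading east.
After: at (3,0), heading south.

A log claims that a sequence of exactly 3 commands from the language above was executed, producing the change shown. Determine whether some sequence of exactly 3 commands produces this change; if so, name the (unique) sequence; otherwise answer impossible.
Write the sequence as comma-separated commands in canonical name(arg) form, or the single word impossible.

key: the second move(2) runs into the grid edge before its full distance
initial: at (3,2), heading east
step 1 (turn(right)): at (3,2), heading south
step 2 (move(2)): at (3,0), heading south
step 3 (move(2)): at (3,0), heading south
all 27 alternatives checked — unique.

turn(right), move(2), move(2)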